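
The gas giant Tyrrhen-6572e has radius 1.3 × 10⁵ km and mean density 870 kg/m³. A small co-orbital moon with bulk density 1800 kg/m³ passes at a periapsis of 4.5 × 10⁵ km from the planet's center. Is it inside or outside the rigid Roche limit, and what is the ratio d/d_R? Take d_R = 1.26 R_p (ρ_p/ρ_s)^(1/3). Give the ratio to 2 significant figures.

d_R = 1.26 × (1.3 × 10⁵ km) × (870/1800)^(1/3) = 1.285 × 10⁵ km
d/d_R = (4.5 × 10⁵) / (1.285 × 10⁵) = 3.5
Since d/d_R > 1, the body is outside the Roche limit.

outside; d/d_R ≈ 3.5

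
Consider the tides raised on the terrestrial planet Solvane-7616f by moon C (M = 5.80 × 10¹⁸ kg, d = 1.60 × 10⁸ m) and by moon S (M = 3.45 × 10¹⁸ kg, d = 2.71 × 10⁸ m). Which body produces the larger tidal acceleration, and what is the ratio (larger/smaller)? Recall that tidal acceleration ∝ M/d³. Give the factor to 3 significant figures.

Compare M/d³ for the two perturbers:
Moon C: (5.80 × 10¹⁸) / (1.60 × 10⁸)³ = 1.416 × 10⁻⁶
Moon S: (3.45 × 10¹⁸) / (2.71 × 10⁸)³ = 1.733 × 10⁻⁷
Ratio (larger/smaller) = 8.17

Moon C, by a factor of ≈ 8.17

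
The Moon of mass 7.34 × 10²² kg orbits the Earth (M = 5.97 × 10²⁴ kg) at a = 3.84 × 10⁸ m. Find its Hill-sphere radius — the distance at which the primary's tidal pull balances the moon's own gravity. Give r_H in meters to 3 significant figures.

6.15 × 10⁷ m

r_H ≈ a (m/3M)^(1/3)
    = (3.84 × 10⁸) × (7.34 × 10²² / (3 × 5.97 × 10²⁴))^(1/3)
    = 6.15 × 10⁷ m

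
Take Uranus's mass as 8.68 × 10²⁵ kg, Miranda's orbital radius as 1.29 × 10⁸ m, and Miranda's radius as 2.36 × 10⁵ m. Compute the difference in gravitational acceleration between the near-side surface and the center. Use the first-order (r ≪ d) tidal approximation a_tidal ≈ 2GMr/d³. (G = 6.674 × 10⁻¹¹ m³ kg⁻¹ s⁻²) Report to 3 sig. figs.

1.27 × 10⁻³ m/s²

Δg = 2GMr/d³
   = 2 × (6.674 × 10⁻¹¹) × (8.68 × 10²⁵) × (2.36 × 10⁵) / (1.29 × 10⁸)³
   = 1.27 × 10⁻³ m/s²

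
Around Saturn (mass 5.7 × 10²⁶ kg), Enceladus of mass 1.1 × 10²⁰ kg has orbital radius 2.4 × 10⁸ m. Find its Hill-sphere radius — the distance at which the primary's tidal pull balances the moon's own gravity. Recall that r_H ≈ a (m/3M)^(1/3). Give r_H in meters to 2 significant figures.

9.6 × 10⁵ m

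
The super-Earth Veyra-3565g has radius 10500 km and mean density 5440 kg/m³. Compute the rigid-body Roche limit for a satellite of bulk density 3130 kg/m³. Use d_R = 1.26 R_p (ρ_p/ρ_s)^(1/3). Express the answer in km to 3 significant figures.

15900 km

d_R = 1.26 × 10500 km × (5440/3130)^(1/3)
    = 15900 km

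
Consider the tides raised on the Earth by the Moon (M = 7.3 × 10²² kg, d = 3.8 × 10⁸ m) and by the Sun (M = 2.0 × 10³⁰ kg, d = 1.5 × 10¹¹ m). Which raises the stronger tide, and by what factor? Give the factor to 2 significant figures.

The Moon, by a factor of ≈ 2.2

Tidal stretch scales as M/d³; compute that for each body.
The Moon: (7.3 × 10²²) / (3.8 × 10⁸)³ = 1.330 × 10⁻³
The Sun: (2.0 × 10³⁰) / (1.5 × 10¹¹)³ = 5.926 × 10⁻⁴
Ratio (larger/smaller) = 2.2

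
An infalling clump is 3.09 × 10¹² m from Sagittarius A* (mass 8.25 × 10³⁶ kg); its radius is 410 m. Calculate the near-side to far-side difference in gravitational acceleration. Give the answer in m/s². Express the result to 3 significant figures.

The field gradient is 2GM/d³; across the full diameter 2r the difference is 4GMr/d³.
Δa = 4GMr/d³
   = 4 × (6.674 × 10⁻¹¹) × (8.25 × 10³⁶) × (410) / (3.09 × 10¹²)³
   = 3.06 × 10⁻⁸ m/s²

3.06 × 10⁻⁸ m/s²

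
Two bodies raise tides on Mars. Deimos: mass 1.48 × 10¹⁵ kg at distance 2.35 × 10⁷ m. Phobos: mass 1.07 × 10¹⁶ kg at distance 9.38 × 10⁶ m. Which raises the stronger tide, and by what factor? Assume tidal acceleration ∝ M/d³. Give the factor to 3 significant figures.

Tidal acceleration ∝ M/d³, so compare M/d³ for each.
Deimos: (1.48 × 10¹⁵) / (2.35 × 10⁷)³ = 1.140 × 10⁻⁷
Phobos: (1.07 × 10¹⁶) / (9.38 × 10⁶)³ = 1.297 × 10⁻⁵
Ratio (larger/smaller) = 114

Phobos, by a factor of ≈ 114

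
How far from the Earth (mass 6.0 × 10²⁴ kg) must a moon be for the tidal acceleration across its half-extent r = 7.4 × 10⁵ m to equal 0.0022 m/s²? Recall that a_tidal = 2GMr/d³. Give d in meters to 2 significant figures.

6.5 × 10⁷ m

2GMr/d³ = a_tidal  ⇒  d = (2GMr / a_tidal)^(1/3)
d = (2 × 6.674×10⁻¹¹ × (6.0 × 10²⁴) × (7.4 × 10⁵) / (0.0022))^(1/3)
  = 6.5 × 10⁷ m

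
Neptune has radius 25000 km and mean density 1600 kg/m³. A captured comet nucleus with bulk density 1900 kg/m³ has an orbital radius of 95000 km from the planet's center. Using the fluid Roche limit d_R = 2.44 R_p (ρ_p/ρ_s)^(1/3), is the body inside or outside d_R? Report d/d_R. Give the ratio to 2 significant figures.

outside; d/d_R ≈ 1.6

d_R = 2.44 × (25000 km) × (1600/1900)^(1/3) = 57600 km
d/d_R = (95000) / (57600) = 1.6
Since d/d_R > 1, the body is outside the Roche limit.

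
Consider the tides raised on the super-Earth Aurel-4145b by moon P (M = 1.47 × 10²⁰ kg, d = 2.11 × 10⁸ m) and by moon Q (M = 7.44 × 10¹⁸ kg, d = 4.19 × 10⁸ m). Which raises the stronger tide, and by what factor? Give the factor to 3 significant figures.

Moon P, by a factor of ≈ 155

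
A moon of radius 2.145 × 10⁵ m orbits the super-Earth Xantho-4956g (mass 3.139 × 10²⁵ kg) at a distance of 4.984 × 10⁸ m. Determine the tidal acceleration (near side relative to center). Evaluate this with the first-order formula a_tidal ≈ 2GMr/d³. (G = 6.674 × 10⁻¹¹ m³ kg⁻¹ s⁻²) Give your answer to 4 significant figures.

Δa = 2GMr/d³
   = 2 × (6.674 × 10⁻¹¹) × (3.139 × 10²⁵) × (2.145 × 10⁵) / (4.984 × 10⁸)³
   = 7.259 × 10⁻⁶ m/s²

7.259 × 10⁻⁶ m/s²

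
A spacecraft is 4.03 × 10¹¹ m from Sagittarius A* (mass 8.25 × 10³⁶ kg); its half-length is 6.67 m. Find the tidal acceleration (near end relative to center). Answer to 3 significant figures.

a_tidal = 2GMr/d³
        = 2 × (6.674 × 10⁻¹¹) × (8.25 × 10³⁶) × (6.67) / (4.03 × 10¹¹)³
        = 1.12 × 10⁻⁷ m/s²

1.12 × 10⁻⁷ m/s²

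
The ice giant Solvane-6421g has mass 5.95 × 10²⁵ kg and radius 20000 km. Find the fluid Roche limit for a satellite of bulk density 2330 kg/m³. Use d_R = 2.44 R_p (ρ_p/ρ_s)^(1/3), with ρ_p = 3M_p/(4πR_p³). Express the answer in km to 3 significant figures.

44600 km

ρ_p = 3M_p/(4πR_p³) = 3 × (5.95 × 10²⁵) / (4π × (2.00 × 10⁷ m)³) = 1780 kg/m³
d_R = 2.44 × 20000 km × (1780/2330)^(1/3)
    = 44600 km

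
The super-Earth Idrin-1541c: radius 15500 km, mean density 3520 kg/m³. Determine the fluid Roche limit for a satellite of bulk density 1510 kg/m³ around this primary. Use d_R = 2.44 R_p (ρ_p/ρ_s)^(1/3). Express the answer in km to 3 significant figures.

d_R = 2.44 × 15500 km × (3520/1510)^(1/3)
    = 50100 km

50100 km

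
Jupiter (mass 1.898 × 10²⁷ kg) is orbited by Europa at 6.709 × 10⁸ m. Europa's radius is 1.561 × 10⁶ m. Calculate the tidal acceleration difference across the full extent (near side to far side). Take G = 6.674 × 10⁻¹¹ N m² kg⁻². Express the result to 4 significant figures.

2.619 × 10⁻³ m/s²

Δg = 4GMr/d³
   = 4 × (6.674 × 10⁻¹¹) × (1.898 × 10²⁷) × (1.561 × 10⁶) / (6.709 × 10⁸)³
   = 2.619 × 10⁻³ m/s²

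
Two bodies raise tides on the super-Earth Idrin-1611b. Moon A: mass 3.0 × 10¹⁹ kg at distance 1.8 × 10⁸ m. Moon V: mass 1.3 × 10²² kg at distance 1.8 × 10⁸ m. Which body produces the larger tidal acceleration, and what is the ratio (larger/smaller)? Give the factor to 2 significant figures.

Tidal acceleration ∝ M/d³, so compare M/d³ for each.
Moon A: (3.0 × 10¹⁹) / (1.8 × 10⁸)³ = 5.144 × 10⁻⁶
Moon V: (1.3 × 10²²) / (1.8 × 10⁸)³ = 2.229 × 10⁻³
Ratio (larger/smaller) = 430

Moon V, by a factor of ≈ 430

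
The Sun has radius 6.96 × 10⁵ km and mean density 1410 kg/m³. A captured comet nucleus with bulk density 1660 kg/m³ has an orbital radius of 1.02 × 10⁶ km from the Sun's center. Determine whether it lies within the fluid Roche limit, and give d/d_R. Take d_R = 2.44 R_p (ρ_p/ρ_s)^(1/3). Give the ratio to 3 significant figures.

d_R = 2.44 × (6.96 × 10⁵ km) × (1410/1660)^(1/3) = 1.608 × 10⁶ km
d/d_R = (1.02 × 10⁶) / (1.608 × 10⁶) = 0.634
Since d/d_R < 1, the body is inside the Roche limit.

inside; d/d_R ≈ 0.634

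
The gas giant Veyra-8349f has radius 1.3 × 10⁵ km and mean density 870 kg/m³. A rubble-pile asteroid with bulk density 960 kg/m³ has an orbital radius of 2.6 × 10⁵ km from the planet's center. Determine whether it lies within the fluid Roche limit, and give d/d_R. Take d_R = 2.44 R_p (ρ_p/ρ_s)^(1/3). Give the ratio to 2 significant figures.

inside; d/d_R ≈ 0.85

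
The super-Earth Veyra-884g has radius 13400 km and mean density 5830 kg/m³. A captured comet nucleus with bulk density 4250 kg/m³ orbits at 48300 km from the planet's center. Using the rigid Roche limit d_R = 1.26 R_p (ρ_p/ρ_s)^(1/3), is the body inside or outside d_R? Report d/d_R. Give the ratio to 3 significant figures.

outside; d/d_R ≈ 2.57

d_R = 1.26 × (13400 km) × (5830/4250)^(1/3) = 18760 km
d/d_R = (48300) / (18760) = 2.57
Since d/d_R > 1, the body is outside the Roche limit.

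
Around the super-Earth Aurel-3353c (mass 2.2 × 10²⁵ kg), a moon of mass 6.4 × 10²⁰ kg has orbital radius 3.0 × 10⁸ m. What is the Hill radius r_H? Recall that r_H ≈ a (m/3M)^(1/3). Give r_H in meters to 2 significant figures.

6.4 × 10⁶ m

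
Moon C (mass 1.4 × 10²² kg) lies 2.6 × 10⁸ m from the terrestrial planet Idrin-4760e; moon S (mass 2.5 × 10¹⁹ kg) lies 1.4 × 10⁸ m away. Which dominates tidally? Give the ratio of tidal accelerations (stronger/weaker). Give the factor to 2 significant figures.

Moon C, by a factor of ≈ 87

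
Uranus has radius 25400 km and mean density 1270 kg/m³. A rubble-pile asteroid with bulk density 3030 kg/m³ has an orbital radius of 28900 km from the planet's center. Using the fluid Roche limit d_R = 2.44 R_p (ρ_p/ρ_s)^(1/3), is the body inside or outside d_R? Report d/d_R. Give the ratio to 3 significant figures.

inside; d/d_R ≈ 0.623

d_R = 2.44 × (25400 km) × (1270/3030)^(1/3) = 46380 km
d/d_R = (28900) / (46380) = 0.623
Since d/d_R < 1, the body is inside the Roche limit.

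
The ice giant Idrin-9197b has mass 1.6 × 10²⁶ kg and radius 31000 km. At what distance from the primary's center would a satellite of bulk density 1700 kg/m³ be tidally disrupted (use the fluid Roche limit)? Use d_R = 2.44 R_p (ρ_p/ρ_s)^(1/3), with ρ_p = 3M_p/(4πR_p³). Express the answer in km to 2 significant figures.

69000 km

ρ_p = 3M_p/(4πR_p³) = 3 × (1.6 × 10²⁶) / (4π × (3.1 × 10⁷ m)³) = 1300 kg/m³
d_R = 2.44 × 31000 km × (1300/1700)^(1/3)
    = 69000 km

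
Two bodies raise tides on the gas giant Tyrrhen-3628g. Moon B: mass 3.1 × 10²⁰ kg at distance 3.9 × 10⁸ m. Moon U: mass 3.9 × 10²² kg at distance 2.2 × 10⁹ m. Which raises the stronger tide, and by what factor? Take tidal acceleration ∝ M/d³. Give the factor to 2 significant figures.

Moon B, by a factor of ≈ 1.4

Compare M/d³ for the two perturbers:
Moon B: (3.1 × 10²⁰) / (3.9 × 10⁸)³ = 5.226 × 10⁻⁶
Moon U: (3.9 × 10²²) / (2.2 × 10⁹)³ = 3.663 × 10⁻⁶
Ratio (larger/smaller) = 1.4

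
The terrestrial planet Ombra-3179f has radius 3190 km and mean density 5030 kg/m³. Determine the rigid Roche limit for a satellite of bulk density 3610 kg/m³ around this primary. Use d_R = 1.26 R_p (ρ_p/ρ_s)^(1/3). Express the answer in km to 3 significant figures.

4490 km

d_R = 1.26 × 3190 km × (5030/3610)^(1/3)
    = 4490 km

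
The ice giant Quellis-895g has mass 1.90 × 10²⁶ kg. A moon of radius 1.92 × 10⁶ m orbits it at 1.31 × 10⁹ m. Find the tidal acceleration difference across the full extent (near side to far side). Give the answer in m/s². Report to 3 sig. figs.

4.33 × 10⁻⁵ m/s²

The field gradient is 2GM/d³; across the full diameter 2r the difference is 4GMr/d³.
Δg = 4GMr/d³
   = 4 × (6.674 × 10⁻¹¹) × (1.90 × 10²⁶) × (1.92 × 10⁶) / (1.31 × 10⁹)³
   = 4.33 × 10⁻⁵ m/s²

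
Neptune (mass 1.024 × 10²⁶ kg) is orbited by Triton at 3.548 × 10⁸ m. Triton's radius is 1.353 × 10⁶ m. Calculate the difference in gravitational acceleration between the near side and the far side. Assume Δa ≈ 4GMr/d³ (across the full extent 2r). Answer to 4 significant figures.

8.281 × 10⁻⁴ m/s²

The field gradient is 2GM/d³; across the full diameter 2r the difference is 4GMr/d³.
Δa = 4GMr/d³
   = 4 × (6.674 × 10⁻¹¹) × (1.024 × 10²⁶) × (1.353 × 10⁶) / (3.548 × 10⁸)³
   = 8.281 × 10⁻⁴ m/s²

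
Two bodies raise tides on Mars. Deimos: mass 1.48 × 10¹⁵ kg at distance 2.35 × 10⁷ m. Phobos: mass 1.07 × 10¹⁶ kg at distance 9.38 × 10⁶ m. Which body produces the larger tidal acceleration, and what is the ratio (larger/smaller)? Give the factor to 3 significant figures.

Phobos, by a factor of ≈ 114

Compare M/d³ for the two perturbers:
Deimos: (1.48 × 10¹⁵) / (2.35 × 10⁷)³ = 1.140 × 10⁻⁷
Phobos: (1.07 × 10¹⁶) / (9.38 × 10⁶)³ = 1.297 × 10⁻⁵
Ratio (larger/smaller) = 114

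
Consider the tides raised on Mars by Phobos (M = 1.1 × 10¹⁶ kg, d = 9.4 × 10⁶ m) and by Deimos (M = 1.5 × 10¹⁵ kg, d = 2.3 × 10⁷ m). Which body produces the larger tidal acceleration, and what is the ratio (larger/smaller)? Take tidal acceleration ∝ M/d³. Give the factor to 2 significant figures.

Phobos, by a factor of ≈ 110

Compare M/d³ for the two perturbers:
Phobos: (1.1 × 10¹⁶) / (9.4 × 10⁶)³ = 1.324 × 10⁻⁵
Deimos: (1.5 × 10¹⁵) / (2.3 × 10⁷)³ = 1.233 × 10⁻⁷
Ratio (larger/smaller) = 110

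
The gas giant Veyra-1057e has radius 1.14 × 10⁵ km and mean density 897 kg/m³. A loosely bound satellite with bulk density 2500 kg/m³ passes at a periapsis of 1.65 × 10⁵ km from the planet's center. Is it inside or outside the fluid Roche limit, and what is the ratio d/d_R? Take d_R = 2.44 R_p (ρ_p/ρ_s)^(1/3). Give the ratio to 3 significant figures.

d_R = 2.44 × (1.14 × 10⁵ km) × (897/2500)^(1/3) = 1.977 × 10⁵ km
d/d_R = (1.65 × 10⁵) / (1.977 × 10⁵) = 0.835
Since d/d_R < 1, the body is inside the Roche limit.

inside; d/d_R ≈ 0.835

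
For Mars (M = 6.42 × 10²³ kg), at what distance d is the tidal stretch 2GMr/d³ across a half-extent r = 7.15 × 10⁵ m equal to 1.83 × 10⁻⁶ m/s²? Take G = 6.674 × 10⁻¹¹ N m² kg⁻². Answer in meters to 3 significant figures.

3.22 × 10⁸ m

2GMr/d³ = a_tidal  ⇒  d = (2GMr / a_tidal)^(1/3)
d = (2 × 6.674×10⁻¹¹ × (6.42 × 10²³) × (7.15 × 10⁵) / (1.83 × 10⁻⁶))^(1/3)
  = 3.22 × 10⁸ m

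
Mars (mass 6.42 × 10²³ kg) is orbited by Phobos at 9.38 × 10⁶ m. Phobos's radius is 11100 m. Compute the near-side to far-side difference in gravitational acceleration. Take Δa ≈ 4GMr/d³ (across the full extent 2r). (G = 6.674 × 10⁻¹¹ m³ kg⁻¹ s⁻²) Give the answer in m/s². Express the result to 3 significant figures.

a_tidal = 4GMr/d³
        = 4 × (6.674 × 10⁻¹¹) × (6.42 × 10²³) × (11100) / (9.38 × 10⁶)³
        = 2.31 × 10⁻³ m/s²

2.31 × 10⁻³ m/s²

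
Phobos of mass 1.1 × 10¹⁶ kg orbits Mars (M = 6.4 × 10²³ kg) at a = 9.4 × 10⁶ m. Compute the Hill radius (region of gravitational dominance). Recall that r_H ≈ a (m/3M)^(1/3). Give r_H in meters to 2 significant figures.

r_H ≈ a (m/3M)^(1/3)
    = (9.4 × 10⁶) × (1.1 × 10¹⁶ / (3 × 6.4 × 10²³))^(1/3)
    = 1.7 × 10⁴ m

1.7 × 10⁴ m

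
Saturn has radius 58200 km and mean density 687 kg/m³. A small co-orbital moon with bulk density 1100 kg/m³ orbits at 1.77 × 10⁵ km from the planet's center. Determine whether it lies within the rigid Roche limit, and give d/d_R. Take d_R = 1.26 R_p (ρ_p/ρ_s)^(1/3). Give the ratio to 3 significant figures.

outside; d/d_R ≈ 2.82

d_R = 1.26 × (58200 km) × (687/1100)^(1/3) = 62680 km
d/d_R = (1.77 × 10⁵) / (62680) = 2.82
Since d/d_R > 1, the body is outside the Roche limit.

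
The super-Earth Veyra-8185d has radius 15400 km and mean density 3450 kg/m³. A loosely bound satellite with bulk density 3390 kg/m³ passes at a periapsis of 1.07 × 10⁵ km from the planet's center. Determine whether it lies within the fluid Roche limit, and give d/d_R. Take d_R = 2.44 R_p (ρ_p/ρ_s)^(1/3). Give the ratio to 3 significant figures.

d_R = 2.44 × (15400 km) × (3450/3390)^(1/3) = 37800 km
d/d_R = (1.07 × 10⁵) / (37800) = 2.83
Since d/d_R > 1, the body is outside the Roche limit.

outside; d/d_R ≈ 2.83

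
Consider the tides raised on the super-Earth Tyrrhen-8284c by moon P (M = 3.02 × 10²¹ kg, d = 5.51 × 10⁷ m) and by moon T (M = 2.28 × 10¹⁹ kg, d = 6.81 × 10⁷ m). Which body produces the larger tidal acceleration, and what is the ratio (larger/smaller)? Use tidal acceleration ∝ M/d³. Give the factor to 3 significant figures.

Moon P, by a factor of ≈ 250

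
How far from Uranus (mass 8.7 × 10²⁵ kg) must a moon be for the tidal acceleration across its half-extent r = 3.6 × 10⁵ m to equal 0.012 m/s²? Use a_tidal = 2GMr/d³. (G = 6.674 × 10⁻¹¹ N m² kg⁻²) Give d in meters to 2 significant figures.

2GMr/d³ = a_tidal  ⇒  d = (2GMr / a_tidal)^(1/3)
d = (2 × 6.674×10⁻¹¹ × (8.7 × 10²⁵) × (3.6 × 10⁵) / (0.012))^(1/3)
  = 7.0 × 10⁷ m

7.0 × 10⁷ m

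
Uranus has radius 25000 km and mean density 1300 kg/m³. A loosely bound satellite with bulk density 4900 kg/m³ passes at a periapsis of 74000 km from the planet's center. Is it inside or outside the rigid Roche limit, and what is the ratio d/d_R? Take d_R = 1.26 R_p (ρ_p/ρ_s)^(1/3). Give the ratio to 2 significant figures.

outside; d/d_R ≈ 3.7

d_R = 1.26 × (25000 km) × (1300/4900)^(1/3) = 20240 km
d/d_R = (74000) / (20240) = 3.7
Since d/d_R > 1, the body is outside the Roche limit.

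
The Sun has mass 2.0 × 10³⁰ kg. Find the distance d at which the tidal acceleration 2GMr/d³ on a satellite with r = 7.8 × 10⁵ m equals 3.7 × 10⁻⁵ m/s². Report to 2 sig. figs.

2GMr/d³ = a_tidal  ⇒  d = (2GMr / a_tidal)^(1/3)
d = (2 × 6.674×10⁻¹¹ × (2.0 × 10³⁰) × (7.8 × 10⁵) / (3.7 × 10⁻⁵))^(1/3)
  = 1.8 × 10¹⁰ m

1.8 × 10¹⁰ m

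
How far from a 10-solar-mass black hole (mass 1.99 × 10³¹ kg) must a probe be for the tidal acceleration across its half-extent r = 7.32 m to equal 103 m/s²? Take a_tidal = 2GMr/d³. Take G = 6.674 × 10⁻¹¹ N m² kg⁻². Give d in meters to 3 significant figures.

5.74 × 10⁶ m

2GMr/d³ = a_tidal  ⇒  d = (2GMr / a_tidal)^(1/3)
d = (2 × 6.674×10⁻¹¹ × (1.99 × 10³¹) × (7.32) / (103))^(1/3)
  = 5.74 × 10⁶ m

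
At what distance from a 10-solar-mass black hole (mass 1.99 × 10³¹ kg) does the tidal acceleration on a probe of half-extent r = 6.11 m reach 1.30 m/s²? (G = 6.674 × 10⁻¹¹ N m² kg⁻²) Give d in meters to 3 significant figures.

2GMr/d³ = a_tidal  ⇒  d = (2GMr / a_tidal)^(1/3)
d = (2 × 6.674×10⁻¹¹ × (1.99 × 10³¹) × (6.11) / (1.30))^(1/3)
  = 2.32 × 10⁷ m

2.32 × 10⁷ m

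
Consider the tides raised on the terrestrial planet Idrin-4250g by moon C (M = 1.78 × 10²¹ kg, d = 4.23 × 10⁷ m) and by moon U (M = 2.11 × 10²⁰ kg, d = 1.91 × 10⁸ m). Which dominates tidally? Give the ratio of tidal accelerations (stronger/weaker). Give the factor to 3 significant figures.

Moon C, by a factor of ≈ 777

Compare M/d³ for the two perturbers:
Moon C: (1.78 × 10²¹) / (4.23 × 10⁷)³ = 2.352 × 10⁻²
Moon U: (2.11 × 10²⁰) / (1.91 × 10⁸)³ = 3.028 × 10⁻⁵
Ratio (larger/smaller) = 777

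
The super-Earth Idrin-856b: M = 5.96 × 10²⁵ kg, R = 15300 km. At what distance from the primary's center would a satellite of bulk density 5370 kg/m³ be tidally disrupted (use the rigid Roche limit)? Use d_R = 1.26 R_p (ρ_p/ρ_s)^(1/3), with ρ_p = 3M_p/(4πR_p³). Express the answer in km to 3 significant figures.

ρ_p = 3M_p/(4πR_p³) = 3 × (5.96 × 10²⁵) / (4π × (1.53 × 10⁷ m)³) = 3970 kg/m³
d_R = 1.26 × 15300 km × (3970/5370)^(1/3)
    = 17400 km

17400 km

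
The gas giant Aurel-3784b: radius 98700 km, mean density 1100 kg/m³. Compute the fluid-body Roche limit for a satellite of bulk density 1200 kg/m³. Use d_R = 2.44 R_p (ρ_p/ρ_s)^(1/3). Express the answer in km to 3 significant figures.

2.34 × 10⁵ km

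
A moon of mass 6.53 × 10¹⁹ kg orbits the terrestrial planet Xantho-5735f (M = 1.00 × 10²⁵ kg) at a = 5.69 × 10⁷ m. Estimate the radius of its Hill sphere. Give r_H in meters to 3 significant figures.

7.37 × 10⁵ m

r_H ≈ a (m/3M)^(1/3)
    = (5.69 × 10⁷) × (6.53 × 10¹⁹ / (3 × 1.00 × 10²⁵))^(1/3)
    = 7.37 × 10⁵ m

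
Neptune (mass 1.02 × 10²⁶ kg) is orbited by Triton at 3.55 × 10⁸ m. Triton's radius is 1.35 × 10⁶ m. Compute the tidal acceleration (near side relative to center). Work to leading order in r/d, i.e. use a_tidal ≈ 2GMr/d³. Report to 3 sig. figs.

Differencing GM/(d−r)² and GM/d² to first order in r/d gives 2GMr/d³.
a_tidal = 2GMr/d³
        = 2 × (6.674 × 10⁻¹¹) × (1.02 × 10²⁶) × (1.35 × 10⁶) / (3.55 × 10⁸)³
        = 4.11 × 10⁻⁴ m/s²

4.11 × 10⁻⁴ m/s²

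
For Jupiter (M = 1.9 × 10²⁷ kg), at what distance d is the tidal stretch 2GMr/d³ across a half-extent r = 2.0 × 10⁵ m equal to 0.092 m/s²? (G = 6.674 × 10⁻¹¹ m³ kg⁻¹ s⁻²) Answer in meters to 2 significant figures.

8.2 × 10⁷ m

2GMr/d³ = a_tidal  ⇒  d = (2GMr / a_tidal)^(1/3)
d = (2 × 6.674×10⁻¹¹ × (1.9 × 10²⁷) × (2.0 × 10⁵) / (0.092))^(1/3)
  = 8.2 × 10⁷ m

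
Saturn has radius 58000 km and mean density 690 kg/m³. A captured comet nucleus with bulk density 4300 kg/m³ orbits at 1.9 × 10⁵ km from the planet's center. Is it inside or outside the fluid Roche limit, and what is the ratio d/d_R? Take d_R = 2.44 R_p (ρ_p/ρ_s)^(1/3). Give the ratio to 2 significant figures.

d_R = 2.44 × (58000 km) × (690/4300)^(1/3) = 76900 km
d/d_R = (1.9 × 10⁵) / (76900) = 2.5
Since d/d_R > 1, the body is outside the Roche limit.

outside; d/d_R ≈ 2.5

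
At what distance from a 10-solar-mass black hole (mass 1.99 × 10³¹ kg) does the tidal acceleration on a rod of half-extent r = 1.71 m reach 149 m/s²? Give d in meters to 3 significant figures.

2GMr/d³ = a_tidal  ⇒  d = (2GMr / a_tidal)^(1/3)
d = (2 × 6.674×10⁻¹¹ × (1.99 × 10³¹) × (1.71) / (149))^(1/3)
  = 3.12 × 10⁶ m

3.12 × 10⁶ m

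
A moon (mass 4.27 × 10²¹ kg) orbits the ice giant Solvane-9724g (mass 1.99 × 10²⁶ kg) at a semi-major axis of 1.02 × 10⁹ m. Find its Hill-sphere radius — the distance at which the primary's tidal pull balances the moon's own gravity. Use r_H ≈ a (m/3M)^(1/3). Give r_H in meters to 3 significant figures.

1.97 × 10⁷ m

r_H ≈ a (m/3M)^(1/3)
    = (1.02 × 10⁹) × (4.27 × 10²¹ / (3 × 1.99 × 10²⁶))^(1/3)
    = 1.97 × 10⁷ m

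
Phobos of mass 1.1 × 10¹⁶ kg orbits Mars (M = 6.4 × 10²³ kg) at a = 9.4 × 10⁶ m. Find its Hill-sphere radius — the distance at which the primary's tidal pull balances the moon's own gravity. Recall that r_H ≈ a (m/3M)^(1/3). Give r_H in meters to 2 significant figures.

1.7 × 10⁴ m

r_H ≈ a (m/3M)^(1/3)
    = (9.4 × 10⁶) × (1.1 × 10¹⁶ / (3 × 6.4 × 10²³))^(1/3)
    = 1.7 × 10⁴ m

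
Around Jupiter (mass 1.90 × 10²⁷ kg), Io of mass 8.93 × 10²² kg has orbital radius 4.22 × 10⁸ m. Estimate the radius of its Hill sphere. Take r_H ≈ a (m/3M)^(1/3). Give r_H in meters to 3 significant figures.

r_H ≈ a (m/3M)^(1/3)
    = (4.22 × 10⁸) × (8.93 × 10²² / (3 × 1.90 × 10²⁷))^(1/3)
    = 1.06 × 10⁷ m

1.06 × 10⁷ m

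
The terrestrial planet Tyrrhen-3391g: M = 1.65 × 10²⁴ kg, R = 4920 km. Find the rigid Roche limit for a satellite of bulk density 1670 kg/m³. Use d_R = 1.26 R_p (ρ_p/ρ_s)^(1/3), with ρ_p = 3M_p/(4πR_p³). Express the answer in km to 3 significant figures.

ρ_p = 3M_p/(4πR_p³) = 3 × (1.65 × 10²⁴) / (4π × (4.92 × 10⁶ m)³) = 3310 kg/m³
d_R = 1.26 × 4920 km × (3310/1670)^(1/3)
    = 7790 km

7790 km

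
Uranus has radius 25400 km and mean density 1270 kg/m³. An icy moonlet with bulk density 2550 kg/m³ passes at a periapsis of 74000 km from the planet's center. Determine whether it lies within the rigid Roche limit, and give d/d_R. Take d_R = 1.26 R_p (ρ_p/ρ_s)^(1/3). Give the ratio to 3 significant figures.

d_R = 1.26 × (25400 km) × (1270/2550)^(1/3) = 25370 km
d/d_R = (74000) / (25370) = 2.92
Since d/d_R > 1, the body is outside the Roche limit.

outside; d/d_R ≈ 2.92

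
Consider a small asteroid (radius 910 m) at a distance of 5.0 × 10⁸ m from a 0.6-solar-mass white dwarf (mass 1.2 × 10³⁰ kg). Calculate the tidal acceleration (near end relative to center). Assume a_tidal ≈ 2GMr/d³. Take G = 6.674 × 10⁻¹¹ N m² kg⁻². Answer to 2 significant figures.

a_tidal = 2GMr/d³
        = 2 × (6.674 × 10⁻¹¹) × (1.2 × 10³⁰) × (910) / (5.0 × 10⁸)³
        = 1.2 × 10⁻³ m/s²

1.2 × 10⁻³ m/s²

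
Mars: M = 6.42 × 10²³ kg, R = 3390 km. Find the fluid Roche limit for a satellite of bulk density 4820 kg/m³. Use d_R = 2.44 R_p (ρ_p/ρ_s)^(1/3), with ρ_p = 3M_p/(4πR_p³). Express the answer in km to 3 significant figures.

7730 km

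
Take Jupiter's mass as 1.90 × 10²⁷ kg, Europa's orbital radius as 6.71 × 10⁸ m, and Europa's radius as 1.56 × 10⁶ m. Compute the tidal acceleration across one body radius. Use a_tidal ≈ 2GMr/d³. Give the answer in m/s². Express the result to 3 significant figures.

The tidal stretch is the gradient of GM/d² times the body's extent r, hence the 1/d³ dependence.
Δg = 2GMr/d³
   = 2 × (6.674 × 10⁻¹¹) × (1.90 × 10²⁷) × (1.56 × 10⁶) / (6.71 × 10⁸)³
   = 1.31 × 10⁻³ m/s²

1.31 × 10⁻³ m/s²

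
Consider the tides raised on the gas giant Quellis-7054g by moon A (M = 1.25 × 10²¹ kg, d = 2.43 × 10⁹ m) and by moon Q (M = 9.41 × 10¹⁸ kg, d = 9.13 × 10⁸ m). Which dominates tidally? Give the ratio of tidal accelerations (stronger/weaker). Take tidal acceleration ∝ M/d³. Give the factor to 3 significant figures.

The tide-raising term goes as M/d³ (the gradient of a 1/d² field).
Moon A: (1.25 × 10²¹) / (2.43 × 10⁹)³ = 8.711 × 10⁻⁸
Moon Q: (9.41 × 10¹⁸) / (9.13 × 10⁸)³ = 1.236 × 10⁻⁸
Ratio (larger/smaller) = 7.05

Moon A, by a factor of ≈ 7.05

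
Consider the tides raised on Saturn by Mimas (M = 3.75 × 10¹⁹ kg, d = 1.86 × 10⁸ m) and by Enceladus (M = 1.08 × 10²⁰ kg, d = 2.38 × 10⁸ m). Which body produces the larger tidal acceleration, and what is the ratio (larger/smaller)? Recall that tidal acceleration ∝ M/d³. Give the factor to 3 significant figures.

Enceladus, by a factor of ≈ 1.37

Tidal acceleration ∝ M/d³, so compare M/d³ for each.
Mimas: (3.75 × 10¹⁹) / (1.86 × 10⁸)³ = 5.828 × 10⁻⁶
Enceladus: (1.08 × 10²⁰) / (2.38 × 10⁸)³ = 8.011 × 10⁻⁶
Ratio (larger/smaller) = 1.37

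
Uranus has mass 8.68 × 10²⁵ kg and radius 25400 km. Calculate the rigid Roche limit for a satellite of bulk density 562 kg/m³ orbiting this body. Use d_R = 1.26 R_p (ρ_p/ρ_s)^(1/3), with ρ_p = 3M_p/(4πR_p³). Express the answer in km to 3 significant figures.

41900 km

ρ_p = 3M_p/(4πR_p³) = 3 × (8.68 × 10²⁵) / (4π × (2.54 × 10⁷ m)³) = 1260 kg/m³
d_R = 1.26 × 25400 km × (1260/562)^(1/3)
    = 41900 km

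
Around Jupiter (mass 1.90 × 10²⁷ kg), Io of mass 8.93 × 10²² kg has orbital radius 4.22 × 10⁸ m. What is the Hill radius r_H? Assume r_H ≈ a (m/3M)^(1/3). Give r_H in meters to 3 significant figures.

r_H ≈ a (m/3M)^(1/3)
    = (4.22 × 10⁸) × (8.93 × 10²² / (3 × 1.90 × 10²⁷))^(1/3)
    = 1.06 × 10⁷ m

1.06 × 10⁷ m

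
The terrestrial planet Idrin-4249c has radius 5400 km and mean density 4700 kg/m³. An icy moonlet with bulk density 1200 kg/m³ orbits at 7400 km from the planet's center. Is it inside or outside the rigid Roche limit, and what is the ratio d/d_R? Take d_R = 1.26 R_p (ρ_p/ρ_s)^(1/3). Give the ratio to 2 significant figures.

d_R = 1.26 × (5400 km) × (4700/1200)^(1/3) = 10730 km
d/d_R = (7400) / (10730) = 0.69
Since d/d_R < 1, the body is inside the Roche limit.

inside; d/d_R ≈ 0.69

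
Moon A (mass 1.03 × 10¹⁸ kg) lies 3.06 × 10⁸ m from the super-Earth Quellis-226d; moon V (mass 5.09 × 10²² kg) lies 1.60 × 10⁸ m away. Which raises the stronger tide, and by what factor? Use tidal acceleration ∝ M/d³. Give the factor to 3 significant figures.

Moon V, by a factor of ≈ 3.46 × 10⁵

Compare M/d³ for the two perturbers:
Moon A: (1.03 × 10¹⁸) / (3.06 × 10⁸)³ = 3.595 × 10⁻⁸
Moon V: (5.09 × 10²²) / (1.60 × 10⁸)³ = 1.243 × 10⁻²
Ratio (larger/smaller) = 3.46 × 10⁵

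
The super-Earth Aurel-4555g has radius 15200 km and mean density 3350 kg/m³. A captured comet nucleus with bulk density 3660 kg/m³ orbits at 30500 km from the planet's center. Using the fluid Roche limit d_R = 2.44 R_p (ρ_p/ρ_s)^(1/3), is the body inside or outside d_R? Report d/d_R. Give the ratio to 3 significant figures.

inside; d/d_R ≈ 0.847

d_R = 2.44 × (15200 km) × (3350/3660)^(1/3) = 36010 km
d/d_R = (30500) / (36010) = 0.847
Since d/d_R < 1, the body is inside the Roche limit.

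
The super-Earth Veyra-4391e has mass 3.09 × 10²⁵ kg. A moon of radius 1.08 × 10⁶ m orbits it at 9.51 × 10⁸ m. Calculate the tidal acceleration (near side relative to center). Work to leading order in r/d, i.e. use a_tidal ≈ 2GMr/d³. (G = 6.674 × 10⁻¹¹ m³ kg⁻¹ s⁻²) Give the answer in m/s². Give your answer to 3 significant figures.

5.18 × 10⁻⁶ m/s²

Δg = 2GMr/d³
   = 2 × (6.674 × 10⁻¹¹) × (3.09 × 10²⁵) × (1.08 × 10⁶) / (9.51 × 10⁸)³
   = 5.18 × 10⁻⁶ m/s²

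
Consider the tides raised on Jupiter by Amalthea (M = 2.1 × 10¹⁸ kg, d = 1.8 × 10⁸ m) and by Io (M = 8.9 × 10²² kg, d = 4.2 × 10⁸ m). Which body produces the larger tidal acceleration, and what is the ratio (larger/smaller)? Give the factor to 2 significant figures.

Io, by a factor of ≈ 3300

Tidal stretch scales as M/d³; compute that for each body.
Amalthea: (2.1 × 10¹⁸) / (1.8 × 10⁸)³ = 3.601 × 10⁻⁷
Io: (8.9 × 10²²) / (4.2 × 10⁸)³ = 1.201 × 10⁻³
Ratio (larger/smaller) = 3300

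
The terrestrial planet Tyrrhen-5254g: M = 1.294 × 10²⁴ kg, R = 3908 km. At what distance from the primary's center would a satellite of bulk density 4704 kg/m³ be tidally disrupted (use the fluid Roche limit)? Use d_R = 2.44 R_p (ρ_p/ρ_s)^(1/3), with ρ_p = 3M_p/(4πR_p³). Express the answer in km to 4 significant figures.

9844 km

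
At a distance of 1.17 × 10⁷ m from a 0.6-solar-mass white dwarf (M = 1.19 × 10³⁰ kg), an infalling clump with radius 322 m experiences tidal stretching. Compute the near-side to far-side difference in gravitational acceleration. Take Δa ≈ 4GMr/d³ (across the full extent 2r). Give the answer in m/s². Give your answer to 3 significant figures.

6.39 × 10¹ m/s²

a_tidal = 4GMr/d³
        = 4 × (6.674 × 10⁻¹¹) × (1.19 × 10³⁰) × (322) / (1.17 × 10⁷)³
        = 6.39 × 10¹ m/s²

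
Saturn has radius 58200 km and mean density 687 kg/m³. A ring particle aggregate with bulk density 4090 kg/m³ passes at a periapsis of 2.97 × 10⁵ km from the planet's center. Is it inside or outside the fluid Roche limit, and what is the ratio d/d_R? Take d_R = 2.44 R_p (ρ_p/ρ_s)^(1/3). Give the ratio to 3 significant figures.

outside; d/d_R ≈ 3.79

d_R = 2.44 × (58200 km) × (687/4090)^(1/3) = 78350 km
d/d_R = (2.97 × 10⁵) / (78350) = 3.79
Since d/d_R > 1, the body is outside the Roche limit.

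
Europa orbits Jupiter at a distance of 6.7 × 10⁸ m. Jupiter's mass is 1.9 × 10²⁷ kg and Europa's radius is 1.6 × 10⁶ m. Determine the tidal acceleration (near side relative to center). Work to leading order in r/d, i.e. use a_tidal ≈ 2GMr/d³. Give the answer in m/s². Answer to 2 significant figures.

a_tidal = 2GMr/d³
        = 2 × (6.674 × 10⁻¹¹) × (1.9 × 10²⁷) × (1.6 × 10⁶) / (6.7 × 10⁸)³
        = 1.3 × 10⁻³ m/s²

1.3 × 10⁻³ m/s²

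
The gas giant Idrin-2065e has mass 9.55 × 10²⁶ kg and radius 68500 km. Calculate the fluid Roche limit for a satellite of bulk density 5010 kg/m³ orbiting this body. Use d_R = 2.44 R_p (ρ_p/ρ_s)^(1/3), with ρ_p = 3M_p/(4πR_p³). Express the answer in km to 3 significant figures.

87100 km

ρ_p = 3M_p/(4πR_p³) = 3 × (9.55 × 10²⁶) / (4π × (6.85 × 10⁷ m)³) = 709 kg/m³
d_R = 2.44 × 68500 km × (709/5010)^(1/3)
    = 87100 km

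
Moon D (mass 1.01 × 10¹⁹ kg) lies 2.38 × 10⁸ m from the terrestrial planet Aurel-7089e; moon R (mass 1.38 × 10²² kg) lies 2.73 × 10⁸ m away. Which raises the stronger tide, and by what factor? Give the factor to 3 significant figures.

Tidal acceleration ∝ M/d³, so compare M/d³ for each.
Moon D: (1.01 × 10¹⁹) / (2.38 × 10⁸)³ = 7.492 × 10⁻⁷
Moon R: (1.38 × 10²²) / (2.73 × 10⁸)³ = 6.783 × 10⁻⁴
Ratio (larger/smaller) = 905

Moon R, by a factor of ≈ 905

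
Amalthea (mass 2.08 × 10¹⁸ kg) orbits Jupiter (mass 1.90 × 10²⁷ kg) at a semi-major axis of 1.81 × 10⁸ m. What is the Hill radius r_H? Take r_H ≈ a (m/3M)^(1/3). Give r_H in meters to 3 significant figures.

1.29 × 10⁵ m

r_H ≈ a (m/3M)^(1/3)
    = (1.81 × 10⁸) × (2.08 × 10¹⁸ / (3 × 1.90 × 10²⁷))^(1/3)
    = 1.29 × 10⁵ m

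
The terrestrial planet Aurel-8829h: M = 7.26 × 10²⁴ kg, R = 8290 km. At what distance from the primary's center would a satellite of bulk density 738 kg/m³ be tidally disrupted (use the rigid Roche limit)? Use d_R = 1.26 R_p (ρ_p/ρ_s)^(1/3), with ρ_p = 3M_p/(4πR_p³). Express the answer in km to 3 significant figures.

ρ_p = 3M_p/(4πR_p³) = 3 × (7.26 × 10²⁴) / (4π × (8.29 × 10⁶ m)³) = 3040 kg/m³
d_R = 1.26 × 8290 km × (3040/738)^(1/3)
    = 16700 km

16700 km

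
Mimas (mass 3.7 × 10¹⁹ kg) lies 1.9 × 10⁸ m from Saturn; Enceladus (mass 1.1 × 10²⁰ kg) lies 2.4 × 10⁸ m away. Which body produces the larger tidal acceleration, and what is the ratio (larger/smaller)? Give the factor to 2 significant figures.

Tidal acceleration ∝ M/d³, so compare M/d³ for each.
Mimas: (3.7 × 10¹⁹) / (1.9 × 10⁸)³ = 5.394 × 10⁻⁶
Enceladus: (1.1 × 10²⁰) / (2.4 × 10⁸)³ = 7.957 × 10⁻⁶
Ratio (larger/smaller) = 1.5

Enceladus, by a factor of ≈ 1.5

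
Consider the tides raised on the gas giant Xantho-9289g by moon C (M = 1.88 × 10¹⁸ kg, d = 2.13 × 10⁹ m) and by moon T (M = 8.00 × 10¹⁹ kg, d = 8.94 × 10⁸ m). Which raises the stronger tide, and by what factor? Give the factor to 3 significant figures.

Moon T, by a factor of ≈ 576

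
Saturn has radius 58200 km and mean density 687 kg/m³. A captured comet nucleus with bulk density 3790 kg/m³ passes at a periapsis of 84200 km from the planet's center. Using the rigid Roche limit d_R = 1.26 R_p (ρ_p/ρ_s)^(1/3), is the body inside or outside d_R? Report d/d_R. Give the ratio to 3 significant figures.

outside; d/d_R ≈ 2.03

d_R = 1.26 × (58200 km) × (687/3790)^(1/3) = 41500 km
d/d_R = (84200) / (41500) = 2.03
Since d/d_R > 1, the body is outside the Roche limit.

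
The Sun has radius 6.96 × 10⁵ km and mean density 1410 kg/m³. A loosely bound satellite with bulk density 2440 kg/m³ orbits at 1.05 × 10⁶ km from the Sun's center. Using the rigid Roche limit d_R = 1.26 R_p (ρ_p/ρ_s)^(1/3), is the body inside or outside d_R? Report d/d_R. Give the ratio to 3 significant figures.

outside; d/d_R ≈ 1.44

d_R = 1.26 × (6.96 × 10⁵ km) × (1410/2440)^(1/3) = 7.304 × 10⁵ km
d/d_R = (1.05 × 10⁶) / (7.304 × 10⁵) = 1.44
Since d/d_R > 1, the body is outside the Roche limit.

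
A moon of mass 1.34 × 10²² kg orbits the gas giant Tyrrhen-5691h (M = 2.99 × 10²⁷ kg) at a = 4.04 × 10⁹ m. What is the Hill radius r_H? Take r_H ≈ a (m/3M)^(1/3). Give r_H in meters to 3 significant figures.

r_H ≈ a (m/3M)^(1/3)
    = (4.04 × 10⁹) × (1.34 × 10²² / (3 × 2.99 × 10²⁷))^(1/3)
    = 4.62 × 10⁷ m

4.62 × 10⁷ m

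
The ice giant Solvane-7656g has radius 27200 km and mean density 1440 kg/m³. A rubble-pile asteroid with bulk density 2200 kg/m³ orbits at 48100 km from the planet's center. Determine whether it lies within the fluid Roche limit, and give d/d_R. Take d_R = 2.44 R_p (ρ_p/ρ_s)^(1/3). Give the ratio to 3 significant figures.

inside; d/d_R ≈ 0.835

d_R = 2.44 × (27200 km) × (1440/2200)^(1/3) = 57620 km
d/d_R = (48100) / (57620) = 0.835
Since d/d_R < 1, the body is inside the Roche limit.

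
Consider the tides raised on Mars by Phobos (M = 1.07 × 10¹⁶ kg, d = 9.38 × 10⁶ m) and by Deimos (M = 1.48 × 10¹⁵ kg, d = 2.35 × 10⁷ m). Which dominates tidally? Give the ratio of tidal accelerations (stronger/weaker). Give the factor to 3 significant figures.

Tidal acceleration ∝ M/d³, so compare M/d³ for each.
Phobos: (1.07 × 10¹⁶) / (9.38 × 10⁶)³ = 1.297 × 10⁻⁵
Deimos: (1.48 × 10¹⁵) / (2.35 × 10⁷)³ = 1.140 × 10⁻⁷
Ratio (larger/smaller) = 114

Phobos, by a factor of ≈ 114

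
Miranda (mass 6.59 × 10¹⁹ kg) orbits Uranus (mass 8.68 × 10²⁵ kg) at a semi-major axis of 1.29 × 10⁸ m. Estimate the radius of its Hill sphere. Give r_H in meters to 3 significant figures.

8.16 × 10⁵ m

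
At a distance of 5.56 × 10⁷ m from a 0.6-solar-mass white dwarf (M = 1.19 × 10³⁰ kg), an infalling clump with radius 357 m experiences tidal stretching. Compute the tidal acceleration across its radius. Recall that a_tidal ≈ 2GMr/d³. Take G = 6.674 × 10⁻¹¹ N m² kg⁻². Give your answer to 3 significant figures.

3.30 × 10⁻¹ m/s²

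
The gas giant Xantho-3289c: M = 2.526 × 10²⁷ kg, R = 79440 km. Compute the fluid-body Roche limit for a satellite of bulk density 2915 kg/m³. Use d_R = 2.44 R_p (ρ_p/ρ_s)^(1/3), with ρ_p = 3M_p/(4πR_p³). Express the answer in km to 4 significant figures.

ρ_p = 3M_p/(4πR_p³) = 3 × (2.526 × 10²⁷) / (4π × (7.944 × 10⁷ m)³) = 1203 kg/m³
d_R = 2.44 × 79440 km × (1203/2915)^(1/3)
    = 1.443 × 10⁵ km

1.443 × 10⁵ km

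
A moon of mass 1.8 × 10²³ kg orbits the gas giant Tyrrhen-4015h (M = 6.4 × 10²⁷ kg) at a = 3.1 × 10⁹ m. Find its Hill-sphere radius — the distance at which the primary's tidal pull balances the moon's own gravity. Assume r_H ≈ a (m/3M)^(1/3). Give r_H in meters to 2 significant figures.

6.5 × 10⁷ m

r_H ≈ a (m/3M)^(1/3)
    = (3.1 × 10⁹) × (1.8 × 10²³ / (3 × 6.4 × 10²⁷))^(1/3)
    = 6.5 × 10⁷ m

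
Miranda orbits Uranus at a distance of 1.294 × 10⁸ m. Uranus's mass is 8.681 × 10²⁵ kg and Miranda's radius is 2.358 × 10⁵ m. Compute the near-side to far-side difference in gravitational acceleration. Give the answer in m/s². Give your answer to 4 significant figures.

Δg = 4GMr/d³
   = 4 × (6.674 × 10⁻¹¹) × (8.681 × 10²⁵) × (2.358 × 10⁵) / (1.294 × 10⁸)³
   = 2.522 × 10⁻³ m/s²

2.522 × 10⁻³ m/s²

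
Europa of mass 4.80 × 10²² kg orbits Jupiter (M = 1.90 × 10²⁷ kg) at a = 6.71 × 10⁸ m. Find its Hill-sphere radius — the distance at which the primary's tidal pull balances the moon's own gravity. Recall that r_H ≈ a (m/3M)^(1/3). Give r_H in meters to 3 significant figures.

r_H ≈ a (m/3M)^(1/3)
    = (6.71 × 10⁸) × (4.80 × 10²² / (3 × 1.90 × 10²⁷))^(1/3)
    = 1.37 × 10⁷ m

1.37 × 10⁷ m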